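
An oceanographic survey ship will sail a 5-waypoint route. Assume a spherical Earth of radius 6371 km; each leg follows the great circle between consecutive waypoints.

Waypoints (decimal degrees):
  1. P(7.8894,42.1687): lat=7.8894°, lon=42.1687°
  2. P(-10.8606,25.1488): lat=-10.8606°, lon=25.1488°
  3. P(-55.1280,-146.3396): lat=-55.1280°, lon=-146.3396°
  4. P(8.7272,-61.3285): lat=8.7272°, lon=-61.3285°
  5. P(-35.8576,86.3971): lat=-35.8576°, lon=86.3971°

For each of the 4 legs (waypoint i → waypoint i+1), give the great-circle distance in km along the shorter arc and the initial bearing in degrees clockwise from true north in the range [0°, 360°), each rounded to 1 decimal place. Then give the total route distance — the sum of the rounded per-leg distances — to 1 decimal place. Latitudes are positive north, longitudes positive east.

Leg 1: φ1=0.1376960, φ2=-0.1895532, Δφ=-0.3272492, Δλ=-0.2970533 rad; a=sin²(Δφ/2)+cosφ1·cosφ2·sin²(Δλ/2)=0.0478375673; c=2·atan2(√a, √(1-a))=0.441000951; dist=6371·c=2809.617 ≈ 2809.6 km; running total=2809.6 km
Leg 1 bearing: y=sinΔλ·cosφ2=-0.28746107, x=cosφ1·sinφ2-sinφ1·cosφ2·cosΔλ=-0.31553553; θ=atan2(y, x)=-137.6657° <0 so +360° → 222.3343° ≈ 222.3°
Leg 2: φ1=-0.1895532, φ2=-0.9621651, Δφ=-0.7726119, Δλ=-2.9930372 rad; a=sin²(Δφ/2)+cosφ1·cosφ2·sin²(Δλ/2)=0.7003669738; c=2·atan2(√a, √(1-a))=1.983114115; dist=6371·c=12634.420 ≈ 12634.4 km; running total=15444.0 km
Leg 2 bearing: y=sinΔλ·cosφ2=-0.08462377, x=cosφ1·sinφ2-sinφ1·cosφ2·cosΔλ=-0.91227798; θ=atan2(y, x)=-174.7004° <0 so +360° → 185.2996° ≈ 185.3°
Leg 3: φ1=-0.9621651, φ2=0.1523184, Δφ=1.1144835, Δλ=1.4837236 rad; a=sin²(Δφ/2)+cosφ1·cosφ2·sin²(Δλ/2)=0.5376696305; c=2·atan2(√a, √(1-a))=1.646207042; dist=6371·c=10487.985 ≈ 10488.0 km; running total=25932.0 km
Leg 3 bearing: y=sinΔλ·cosφ2=0.98467739, x=cosφ1·sinφ2-sinφ1·cosφ2·cosΔλ=0.15727182; θ=atan2(y, x)=80.9254° ≈ 80.9°
Leg 4: φ1=0.1523184, φ2=-0.6258332, Δφ=-0.7781516, Δλ=2.5782981 rad; a=sin²(Δφ/2)+cosφ1·cosφ2·sin²(Δλ/2)=0.8831013594; c=2·atan2(√a, √(1-a))=2.443707222; dist=6371·c=15568.859 ≈ 15568.9 km; running total=41500.9 km
Leg 4 bearing: y=sinΔλ·cosφ2=0.43277327, x=cosφ1·sinφ2-sinφ1·cosφ2·cosΔλ=-0.47501651; θ=atan2(y, x)=137.6643° ≈ 137.7°

Leg 1: dist=2809.6 km, bearing=222.3°
Leg 2: dist=12634.4 km, bearing=185.3°
Leg 3: dist=10488.0 km, bearing=80.9°
Leg 4: dist=15568.9 km, bearing=137.7°
Total: 41500.9 km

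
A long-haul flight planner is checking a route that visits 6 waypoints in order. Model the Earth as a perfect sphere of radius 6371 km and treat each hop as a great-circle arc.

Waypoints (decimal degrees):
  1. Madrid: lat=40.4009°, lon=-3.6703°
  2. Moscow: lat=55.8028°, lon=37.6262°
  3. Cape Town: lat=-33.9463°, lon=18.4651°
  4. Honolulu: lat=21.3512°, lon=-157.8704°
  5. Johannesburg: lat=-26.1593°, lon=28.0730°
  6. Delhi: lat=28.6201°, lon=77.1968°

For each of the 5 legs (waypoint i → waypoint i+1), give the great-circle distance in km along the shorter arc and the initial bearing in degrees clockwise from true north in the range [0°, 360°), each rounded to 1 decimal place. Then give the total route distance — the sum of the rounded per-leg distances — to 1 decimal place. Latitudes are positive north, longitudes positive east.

Leg 1: dist=3441.2 km, bearing=46.2°
Leg 2: dist=10144.2 km, bearing=195.8°
Leg 3: dist=18569.1 km, bearing=195.3°
Leg 4: dist=19208.0 km, bearing=227.4°
Leg 5: dist=8036.6 km, bearing=44.2°
Total: 59399.1 km

Leg 1: φ1=0.7051287, φ2=0.9739426, Δφ=0.2688139, Δλ=0.7207599 rad; a=sin²(Δφ/2)+cosφ1·cosφ2·sin²(Δλ/2)=0.0711789817; c=2·atan2(√a, √(1-a))=0.540129611; dist=6371·c=3441.166 ≈ 3441.2 km; running total=3441.2 km
Leg 1 bearing: y=sinΔλ·cosφ2=0.37092350, x=cosφ1·sinφ2-sinφ1·cosφ2·cosΔλ=0.35618239; θ=atan2(y, x)=46.1614° ≈ 46.2°
Leg 2: φ1=0.9739426, φ2=-0.5924747, Δφ=-1.5664173, Δλ=-0.3344243 rad; a=sin²(Δφ/2)+cosφ1·cosφ2·sin²(Δλ/2)=0.5107257239; c=2·atan2(√a, √(1-a))=1.592249420; dist=6371·c=10144.221 ≈ 10144.2 km; running total=13585.4 km
Leg 2 bearing: y=sinΔλ·cosφ2=-0.27228309, x=cosφ1·sinφ2-sinφ1·cosφ2·cosΔλ=-0.96197804; θ=atan2(y, x)=-164.1961° <0 so +360° → 195.8039° ≈ 195.8°
Leg 3: φ1=-0.5924747, φ2=0.3726487, Δφ=0.9651234, Δλ=-3.0776351 rad; a=sin²(Δφ/2)+cosφ1·cosφ2·sin²(Δλ/2)=0.9871778562; c=2·atan2(√a, √(1-a))=2.914636057; dist=6371·c=18569.146 ≈ 18569.1 km; running total=32154.5 km
Leg 3 bearing: y=sinΔλ·cosφ2=-0.05952734, x=cosφ1·sinφ2-sinφ1·cosφ2·cosΔλ=-0.21699641; θ=atan2(y, x)=-164.6598° <0 so +360° → 195.3402° ≈ 195.3°
Leg 4: φ1=0.3726487, φ2=-0.4565659, Δφ=-0.8292147, Δλ=3.2453246 rad; a=sin²(Δφ/2)+cosφ1·cosφ2·sin²(Δλ/2)=0.9959937074; c=2·atan2(√a, √(1-a))=3.014917412; dist=6371·c=19208.039 ≈ 19208.0 km; running total=51362.5 km
Leg 4 bearing: y=sinΔλ·cosφ2=-0.09293994, x=cosφ1·sinφ2-sinφ1·cosφ2·cosΔλ=-0.08557533; θ=atan2(y, x)=-132.6376° <0 so +360° → 227.3624° ≈ 227.4°
Leg 5: φ1=-0.4565659, φ2=0.4995150, Δφ=0.9560809, Δλ=0.8573721 rad; a=sin²(Δφ/2)+cosφ1·cosφ2·sin²(Δλ/2)=0.3477758688; c=2·atan2(√a, √(1-a))=1.261437186; dist=6371·c=8036.616 ≈ 8036.6 km; running total=59399.1 km
Leg 5 bearing: y=sinΔλ·cosφ2=0.66373819, x=cosφ1·sinφ2-sinφ1·cosφ2·cosΔλ=0.68320046; θ=atan2(y, x)=44.1722° ≈ 44.2°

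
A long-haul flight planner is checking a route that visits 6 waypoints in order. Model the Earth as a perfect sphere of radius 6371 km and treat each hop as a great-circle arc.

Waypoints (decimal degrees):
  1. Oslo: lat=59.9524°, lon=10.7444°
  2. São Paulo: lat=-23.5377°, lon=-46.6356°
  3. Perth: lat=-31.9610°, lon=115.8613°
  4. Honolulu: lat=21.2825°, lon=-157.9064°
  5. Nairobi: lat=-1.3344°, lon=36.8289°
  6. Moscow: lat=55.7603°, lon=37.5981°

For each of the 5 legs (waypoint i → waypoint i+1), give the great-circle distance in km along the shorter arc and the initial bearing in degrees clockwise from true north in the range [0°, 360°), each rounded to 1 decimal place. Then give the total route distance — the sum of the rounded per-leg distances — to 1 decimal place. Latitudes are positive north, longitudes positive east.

Leg 1: φ1=1.0463668, φ2=-0.4108104, Δφ=-1.4571771, Δλ=-1.0014699 rad; a=sin²(Δφ/2)+cosφ1·cosφ2·sin²(Δλ/2)=0.5491105929; c=2·atan2(√a, √(1-a))=1.669176132; dist=6371·c=10634.321 ≈ 10634.3 km; running total=10634.3 km
Leg 1 bearing: y=sinΔλ·cosφ2=-0.77218579, x=cosφ1·sinφ2-sinφ1·cosφ2·cosΔλ=-0.62775927; θ=atan2(y, x)=-129.1099° <0 so +360° → 230.8901° ≈ 230.9°
Leg 2: φ1=-0.4108104, φ2=-0.5578247, Δφ=-0.1470143, Δλ=2.8361059 rad; a=sin²(Δφ/2)+cosφ1·cosφ2·sin²(Δλ/2)=0.7652062248; c=2·atan2(√a, √(1-a))=2.129883347; dist=6371·c=13569.487 ≈ 13569.5 km; running total=24203.8 km
Leg 2 bearing: y=sinΔλ·cosφ2=0.25516517, x=cosφ1·sinφ2-sinφ1·cosφ2·cosΔλ=-0.80842648; θ=atan2(y, x)=162.4826° ≈ 162.5°
Leg 3: φ1=-0.5578247, φ2=0.3714497, Δφ=0.9292744, Δλ=-4.7781478 rad; a=sin²(Δφ/2)+cosφ1·cosφ2·sin²(Δλ/2)=0.5700926912; c=2·atan2(√a, √(1-a))=1.711444970; dist=6371·c=10903.616 ≈ 10903.6 km; running total=35107.4 km
Leg 3 bearing: y=sinΔλ·cosφ2=0.92978820, x=cosφ1·sinφ2-sinφ1·cosφ2·cosΔλ=0.34035563; θ=atan2(y, x)=69.8945° ≈ 69.9°
Leg 4: φ1=0.3714497, φ2=-0.0232897, Δφ=-0.3947394, Δλ=3.3987722 rad; a=sin²(Δφ/2)+cosφ1·cosφ2·sin²(Δλ/2)=0.9546822648; c=2·atan2(√a, √(1-a))=2.712550256; dist=6371·c=17281.658 ≈ 17281.7 km; running total=52389.1 km
Leg 4 bearing: y=sinΔλ·cosφ2=-0.25428485, x=cosφ1·sinφ2-sinφ1·cosφ2·cosΔλ=0.32923452; θ=atan2(y, x)=-37.6808° <0 so +360° → 322.3192° ≈ 322.3°
Leg 5: φ1=-0.0232897, φ2=0.9732008, Δφ=0.9964905, Δλ=0.0134251 rad; a=sin²(Δφ/2)+cosφ1·cosφ2·sin²(Δλ/2)=0.2283992877; c=2·atan2(√a, √(1-a))=0.996550875; dist=6371·c=6349.026 ≈ 6349.0 km; running total=58738.1 km
Leg 5 bearing: y=sinΔλ·cosφ2=0.00755348, x=cosφ1·sinφ2-sinφ1·cosφ2·cosΔλ=0.83956844; θ=atan2(y, x)=0.5155° ≈ 0.5°

Leg 1: dist=10634.3 km, bearing=230.9°
Leg 2: dist=13569.5 km, bearing=162.5°
Leg 3: dist=10903.6 km, bearing=69.9°
Leg 4: dist=17281.7 km, bearing=322.3°
Leg 5: dist=6349.0 km, bearing=0.5°
Total: 58738.1 km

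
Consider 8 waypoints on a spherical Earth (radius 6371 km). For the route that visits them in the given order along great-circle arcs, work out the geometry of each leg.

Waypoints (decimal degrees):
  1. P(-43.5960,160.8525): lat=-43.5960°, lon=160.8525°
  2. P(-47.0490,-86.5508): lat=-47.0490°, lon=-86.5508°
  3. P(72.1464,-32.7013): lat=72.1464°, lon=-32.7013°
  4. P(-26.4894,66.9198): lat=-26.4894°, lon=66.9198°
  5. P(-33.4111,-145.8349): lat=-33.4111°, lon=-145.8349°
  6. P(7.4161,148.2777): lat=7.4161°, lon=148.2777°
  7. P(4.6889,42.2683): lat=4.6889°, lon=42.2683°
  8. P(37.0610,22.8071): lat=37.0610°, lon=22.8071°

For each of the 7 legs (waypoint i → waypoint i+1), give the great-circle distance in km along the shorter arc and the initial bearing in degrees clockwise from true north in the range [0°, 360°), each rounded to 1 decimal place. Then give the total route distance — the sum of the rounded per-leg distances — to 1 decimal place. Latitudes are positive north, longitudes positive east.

Leg 1: dist=7965.2 km, bearing=138.5°
Leg 2: dist=13898.4 km, bearing=17.6°
Leg 3: dist=13127.8 km, bearing=89.6°
Leg 4: dist=12509.6 km, bearing=150.7°
Leg 5: dist=8285.0 km, bearing=290.1°
Leg 6: dist=11696.6 km, bearing=276.9°
Leg 7: dist=4108.8 km, bearing=333.8°
Total: 71591.4 km

Leg 1: φ1=-0.7608937, φ2=-0.8211600, Δφ=-0.0602662, Δλ=-4.3180022 rad; a=sin²(Δφ/2)+cosφ1·cosφ2·sin²(Δλ/2)=0.3424443575; c=2·atan2(√a, √(1-a))=1.250222416; dist=6371·c=7965.167 ≈ 7965.2 km; running total=7965.2 km
Leg 1 bearing: y=sinΔλ·cosφ2=0.62906527, x=cosφ1·sinφ2-sinφ1·cosφ2·cosΔλ=-0.71062069; θ=atan2(y, x)=138.4837° ≈ 138.5°
Leg 2: φ1=-0.8211600, φ2=1.2591922, Δφ=2.0803522, Δλ=0.9398511 rad; a=sin²(Δφ/2)+cosφ1·cosφ2·sin²(Δλ/2)=0.7867287106; c=2·atan2(√a, √(1-a))=2.181516282; dist=6371·c=13898.440 ≈ 13898.4 km; running total=21863.6 km
Leg 2 bearing: y=sinΔλ·cosφ2=0.24755898, x=cosφ1·sinφ2-sinφ1·cosφ2·cosΔλ=0.78093606; θ=atan2(y, x)=17.5888° ≈ 17.6°
Leg 3: φ1=1.2591922, φ2=-0.4623272, Δφ=-1.7215195, Δλ=1.7387162 rad; a=sin²(Δφ/2)+cosφ1·cosφ2·sin²(Δλ/2)=0.7352067826; c=2·atan2(√a, √(1-a))=2.060555704; dist=6371·c=13127.800 ≈ 13127.8 km; running total=34991.4 km
Leg 3 bearing: y=sinΔλ·cosφ2=0.88242808, x=cosφ1·sinφ2-sinφ1·cosφ2·cosΔλ=0.00563503; θ=atan2(y, x)=89.6341° ≈ 89.6°
Leg 4: φ1=-0.4623272, φ2=-0.5831337, Δφ=-0.1208065, Δλ=-3.7132700 rad; a=sin²(Δφ/2)+cosφ1·cosφ2·sin²(Δλ/2)=0.6913545445; c=2·atan2(√a, √(1-a))=1.963523179; dist=6371·c=12509.606 ≈ 12509.6 km; running total=47501.0 km
Leg 4 bearing: y=sinΔλ·cosφ2=0.45163127, x=cosφ1·sinφ2-sinφ1·cosφ2·cosΔλ=-0.80595468; θ=atan2(y, x)=150.7351° ≈ 150.7°
Leg 5: φ1=-0.5831337, φ2=0.1294354, Δφ=0.7125691, Δλ=5.1332332 rad; a=sin²(Δφ/2)+cosφ1·cosφ2·sin²(Δλ/2)=0.3664542904; c=2·atan2(√a, √(1-a))=1.300422793; dist=6371·c=8284.994 ≈ 8285.0 km; running total=55786.0 km
Leg 5 bearing: y=sinΔλ·cosφ2=-0.90510919, x=cosφ1·sinφ2-sinφ1·cosφ2·cosΔλ=0.33081646; θ=atan2(y, x)=-69.9227° <0 so +360° → 290.0773° ≈ 290.1°
Leg 6: φ1=0.1294354, φ2=0.0818367, Δφ=-0.0475986, Δλ=-1.8502131 rad; a=sin²(Δφ/2)+cosφ1·cosφ2·sin²(Δλ/2)=0.6310107427; c=2·atan2(√a, √(1-a))=1.835912605; dist=6371·c=11696.599 ≈ 11696.6 km; running total=67482.6 km
Leg 6 bearing: y=sinΔλ·cosφ2=-0.95799950, x=cosφ1·sinφ2-sinφ1·cosφ2·cosΔλ=0.11654052; θ=atan2(y, x)=-83.0641° <0 so +360° → 276.9359° ≈ 276.9°
Leg 7: φ1=0.0818367, φ2=0.6468365, Δφ=0.5649997, Δλ=-0.3396620 rad; a=sin²(Δφ/2)+cosφ1·cosφ2·sin²(Δλ/2)=0.1004251113; c=2·atan2(√a, √(1-a))=0.644916811; dist=6371·c=4108.765 ≈ 4108.8 km; running total=71591.4 km
Leg 7 bearing: y=sinΔλ·cosφ2=-0.26586653, x=cosφ1·sinφ2-sinφ1·cosφ2·cosΔλ=0.53914249; θ=atan2(y, x)=-26.2492° <0 so +360° → 333.7508° ≈ 333.8°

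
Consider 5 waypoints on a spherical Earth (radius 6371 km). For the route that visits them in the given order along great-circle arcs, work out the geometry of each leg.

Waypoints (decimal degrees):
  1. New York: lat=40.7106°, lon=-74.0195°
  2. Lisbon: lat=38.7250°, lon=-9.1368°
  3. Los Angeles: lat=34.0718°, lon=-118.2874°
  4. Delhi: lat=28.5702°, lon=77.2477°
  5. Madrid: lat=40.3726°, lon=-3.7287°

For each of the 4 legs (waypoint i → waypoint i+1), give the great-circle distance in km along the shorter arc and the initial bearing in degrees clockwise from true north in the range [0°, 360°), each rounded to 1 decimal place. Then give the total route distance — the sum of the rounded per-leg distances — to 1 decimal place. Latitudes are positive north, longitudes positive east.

Leg 1: φ1=0.7105340, φ2=0.6758788, Δφ=-0.0346553, Δλ=1.1324167 rad; a=sin²(Δφ/2)+cosφ1·cosφ2·sin²(Δλ/2)=0.1704749884; c=2·atan2(√a, √(1-a))=0.851241367; dist=6371·c=5423.259 ≈ 5423.3 km; running total=5423.3 km
Leg 1 bearing: y=sinΔλ·cosφ2=0.70638635, x=cosφ1·sinφ2-sinφ1·cosφ2·cosΔλ=0.25820804; θ=atan2(y, x)=69.9209° ≈ 69.9°
Leg 2: φ1=0.6758788, φ2=0.5946651, Δφ=-0.0812137, Δλ=-1.9050374 rad; a=sin²(Δφ/2)+cosφ1·cosφ2·sin²(Δλ/2)=0.4307634123; c=2·atan2(√a, √(1-a))=1.431876756; dist=6371·c=9122.487 ≈ 9122.5 km; running total=14545.8 km
Leg 2 bearing: y=sinΔλ·cosφ2=-0.78249569, x=cosφ1·sinφ2-sinφ1·cosφ2·cosΔλ=0.60706316; θ=atan2(y, x)=-52.1956° <0 so +360° → 307.8044° ≈ 307.8°
Leg 3: φ1=0.5946651, φ2=0.4986441, Δφ=-0.0960210, Δλ=3.4127313 rad; a=sin²(Δφ/2)+cosφ1·cosφ2·sin²(Δλ/2)=0.7164859165; c=2·atan2(√a, √(1-a))=2.018583384; dist=6371·c=12860.395 ≈ 12860.4 km; running total=27406.2 km
Leg 3 bearing: y=sinΔλ·cosφ2=-0.23521565, x=cosφ1·sinφ2-sinφ1·cosφ2·cosΔλ=0.87017756; θ=atan2(y, x)=-15.1260° <0 so +360° → 344.8740° ≈ 344.9°
Leg 4: φ1=0.4986441, φ2=0.7046348, Δφ=0.2059907, Δλ=-1.4133048 rad; a=sin²(Δφ/2)+cosφ1·cosφ2·sin²(Δλ/2)=0.2926406153; c=2·atan2(√a, √(1-a))=1.143162607; dist=6371·c=7283.089 ≈ 7283.1 km; running total=34689.3 km
Leg 4 bearing: y=sinΔλ·cosφ2=-0.75241940, x=cosφ1·sinφ2-sinφ1·cosφ2·cosΔλ=0.51173567; θ=atan2(y, x)=-55.7796° <0 so +360° → 304.2204° ≈ 304.2°

Leg 1: dist=5423.3 km, bearing=69.9°
Leg 2: dist=9122.5 km, bearing=307.8°
Leg 3: dist=12860.4 km, bearing=344.9°
Leg 4: dist=7283.1 km, bearing=304.2°
Total: 34689.3 km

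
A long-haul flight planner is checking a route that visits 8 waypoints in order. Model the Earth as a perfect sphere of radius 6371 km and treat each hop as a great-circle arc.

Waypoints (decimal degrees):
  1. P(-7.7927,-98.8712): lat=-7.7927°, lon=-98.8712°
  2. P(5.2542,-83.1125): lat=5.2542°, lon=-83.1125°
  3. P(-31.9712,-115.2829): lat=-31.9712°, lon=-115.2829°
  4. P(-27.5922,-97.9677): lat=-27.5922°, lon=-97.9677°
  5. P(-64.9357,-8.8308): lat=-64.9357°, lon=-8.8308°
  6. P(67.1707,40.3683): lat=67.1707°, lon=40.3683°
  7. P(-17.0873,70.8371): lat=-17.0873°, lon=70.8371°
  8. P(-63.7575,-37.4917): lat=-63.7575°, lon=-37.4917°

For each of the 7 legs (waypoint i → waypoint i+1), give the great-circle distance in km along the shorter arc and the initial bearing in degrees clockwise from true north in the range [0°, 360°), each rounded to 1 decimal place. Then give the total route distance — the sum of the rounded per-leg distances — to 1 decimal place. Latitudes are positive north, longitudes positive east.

Leg 1: dist=2271.6 km, bearing=50.8°
Leg 2: dist=5359.3 km, bearing=217.3°
Leg 3: dist=1738.3 km, bearing=78.2°
Leg 4: dist=7209.4 km, bearing=152.1°
Leg 5: dist=15197.6 km, bearing=25.3°
Leg 6: dist=9696.3 km, bearing=151.0°
Leg 7: dist=9172.9 km, bearing=205.0°
Total: 50645.4 km

Leg 1: φ1=-0.1360083, φ2=0.0917031, Δφ=0.2277114, Δλ=0.2750412 rad; a=sin²(Δφ/2)+cosφ1·cosφ2·sin²(Δλ/2)=0.0314484084; c=2·atan2(√a, √(1-a))=0.356559782; dist=6371·c=2271.642 ≈ 2271.6 km; running total=2271.6 km
Leg 1 bearing: y=sinΔλ·cosφ2=0.27044544, x=cosφ1·sinφ2-sinφ1·cosφ2·cosΔλ=0.22067371; θ=atan2(y, x)=50.7868° ≈ 50.8°
Leg 2: φ1=0.0917031, φ2=-0.5580027, Δφ=-0.6497058, Δλ=-0.5614794 rad; a=sin²(Δφ/2)+cosφ1·cosφ2·sin²(Δλ/2)=0.1667170199; c=2·atan2(√a, √(1-a))=0.841203774; dist=6371·c=5359.309 ≈ 5359.3 km; running total=7630.9 km
Leg 2 bearing: y=sinΔλ·cosφ2=-0.45167569, x=cosφ1·sinφ2-sinφ1·cosφ2·cosΔλ=-0.59302521; θ=atan2(y, x)=-142.7054° <0 so +360° → 217.2946° ≈ 217.3°
Leg 3: φ1=-0.5580027, φ2=-0.4815747, Δφ=0.0764280, Δλ=0.3022073 rad; a=sin²(Δφ/2)+cosφ1·cosφ2·sin²(Δλ/2)=0.0184954222; c=2·atan2(√a, √(1-a))=0.272841254; dist=6371·c=1738.272 ≈ 1738.3 km; running total=9369.2 km
Leg 3 bearing: y=sinΔλ·cosφ2=0.26377790, x=cosφ1·sinφ2-sinφ1·cosφ2·cosΔλ=0.05508706; θ=atan2(y, x)=78.2040° ≈ 78.2°
Leg 4: φ1=-0.4815747, φ2=-1.1333418, Δφ=-0.6517670, Δλ=1.5557324 rad; a=sin²(Δφ/2)+cosφ1·cosφ2·sin²(Δλ/2)=0.2873924420; c=2·atan2(√a, √(1-a))=1.131596781; dist=6371·c=7209.403 ≈ 7209.4 km; running total=16578.6 km
Leg 4 bearing: y=sinΔλ·cosφ2=0.42358703, x=cosφ1·sinφ2-sinφ1·cosφ2·cosΔλ=-0.79985382; θ=atan2(y, x)=152.0952° ≈ 152.1°
Leg 5: φ1=-1.1333418, φ2=1.1723499, Δφ=2.3056916, Δλ=0.8586863 rad; a=sin²(Δφ/2)+cosφ1·cosφ2·sin²(Δλ/2)=0.8637365126; c=2·atan2(√a, √(1-a))=2.385428145; dist=6371·c=15197.563 ≈ 15197.6 km; running total=31776.2 km
Leg 5 bearing: y=sinΔλ·cosφ2=0.29370023, x=cosφ1·sinφ2-sinφ1·cosφ2·cosΔλ=0.62009933; θ=atan2(y, x)=25.3438° ≈ 25.3°
Leg 6: φ1=1.1723499, φ2=-0.2982296, Δφ=-1.4705795, Δλ=0.5317809 rad; a=sin²(Δφ/2)+cosφ1·cosφ2·sin²(Δλ/2)=0.4755823464; c=2·atan2(√a, √(1-a))=1.521941588; dist=6371·c=9696.290 ≈ 9696.3 km; running total=41472.5 km
Leg 6 bearing: y=sinΔλ·cosφ2=0.48468613, x=cosφ1·sinφ2-sinφ1·cosφ2·cosΔλ=-0.87332380; θ=atan2(y, x)=150.9702° ≈ 151.0°
Leg 7: φ1=-0.2982296, φ2=-1.1127783, Δφ=-0.8145487, Δλ=-1.8906942 rad; a=sin²(Δφ/2)+cosφ1·cosφ2·sin²(Δλ/2)=0.4346839032; c=2·atan2(√a, √(1-a))=1.439789716; dist=6371·c=9172.900 ≈ 9172.9 km; running total=50645.4 km
Leg 7 bearing: y=sinΔλ·cosφ2=-0.41973884, x=cosφ1·sinφ2-sinφ1·cosφ2·cosΔλ=-0.89819515; θ=atan2(y, x)=-154.9527° <0 so +360° → 205.0473° ≈ 205.0°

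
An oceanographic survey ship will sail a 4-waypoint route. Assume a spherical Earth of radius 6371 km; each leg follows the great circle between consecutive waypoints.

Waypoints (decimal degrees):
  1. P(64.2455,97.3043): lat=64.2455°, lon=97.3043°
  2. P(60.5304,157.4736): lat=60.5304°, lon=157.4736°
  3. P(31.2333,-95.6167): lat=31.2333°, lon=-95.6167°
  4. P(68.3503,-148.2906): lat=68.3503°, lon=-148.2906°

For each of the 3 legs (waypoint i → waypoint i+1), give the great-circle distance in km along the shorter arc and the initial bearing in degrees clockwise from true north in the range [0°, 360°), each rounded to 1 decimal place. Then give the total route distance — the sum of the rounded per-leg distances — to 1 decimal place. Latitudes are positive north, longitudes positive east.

Leg 1: dist=3009.8 km, bearing=69.7°
Leg 2: dist=7871.2 km, bearing=60.0°
Leg 3: dist=5302.2 km, bearing=336.6°
Total: 16183.2 km

Leg 1: φ1=1.1212955, φ2=1.0564548, Δφ=-0.0648407, Δλ=1.0501524 rad; a=sin²(Δφ/2)+cosφ1·cosφ2·sin²(Δλ/2)=0.0547657607; c=2·atan2(√a, √(1-a))=0.472422671; dist=6371·c=3009.805 ≈ 3009.8 km; running total=3009.8 km
Leg 1 bearing: y=sinΔλ·cosφ2=0.42677630, x=cosφ1·sinφ2-sinφ1·cosφ2·cosΔλ=0.15788565; θ=atan2(y, x)=69.6981° ≈ 69.7°
Leg 2: φ1=1.0564548, φ2=0.5451239, Δφ=-0.5113309, Δλ=-4.4172590 rad; a=sin²(Δφ/2)+cosφ1·cosφ2·sin²(Δλ/2)=0.3354593216; c=2·atan2(√a, √(1-a))=1.235465745; dist=6371·c=7871.152 ≈ 7871.2 km; running total=10881.0 km
Leg 2 bearing: y=sinΔλ·cosφ2=0.81809384, x=cosφ1·sinφ2-sinφ1·cosφ2·cosΔλ=0.47162266; θ=atan2(y, x)=60.0370° ≈ 60.0°
Leg 3: φ1=0.5451239, φ2=1.1929378, Δφ=0.6478139, Δλ=-0.9193330 rad; a=sin²(Δφ/2)+cosφ1·cosφ2·sin²(Δλ/2)=0.1633876878; c=2·atan2(√a, √(1-a))=0.832235237; dist=6371·c=5302.171 ≈ 5302.2 km; running total=16183.2 km
Leg 3 bearing: y=sinΔλ·cosφ2=-0.29337290, x=cosφ1·sinφ2-sinφ1·cosφ2·cosΔλ=0.67874955; θ=atan2(y, x)=-23.3752° <0 so +360° → 336.6248° ≈ 336.6°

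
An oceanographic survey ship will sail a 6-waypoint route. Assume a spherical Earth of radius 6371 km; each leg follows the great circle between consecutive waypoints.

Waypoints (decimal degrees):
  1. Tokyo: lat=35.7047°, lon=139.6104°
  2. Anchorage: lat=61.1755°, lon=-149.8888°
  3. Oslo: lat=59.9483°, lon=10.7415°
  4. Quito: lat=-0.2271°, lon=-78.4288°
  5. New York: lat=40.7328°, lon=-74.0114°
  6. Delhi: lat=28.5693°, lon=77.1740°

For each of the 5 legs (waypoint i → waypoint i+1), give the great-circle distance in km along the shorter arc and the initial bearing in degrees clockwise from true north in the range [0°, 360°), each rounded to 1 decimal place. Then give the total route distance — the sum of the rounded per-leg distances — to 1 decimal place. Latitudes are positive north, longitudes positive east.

Leg 1: dist=5566.5 km, bearing=36.4°
Leg 2: dist=6444.5 km, bearing=11.3°
Leg 3: dist=9983.2 km, bearing=269.2°
Leg 4: dist=4576.4 km, bearing=5.1°
Leg 5: dist=11756.2 km, bearing=26.1°
Total: 38326.8 km

Leg 1: φ1=0.6231646, φ2=1.0677139, Δφ=0.4445493, Δλ=-5.0527142 rad; a=sin²(Δφ/2)+cosφ1·cosφ2·sin²(Δλ/2)=0.1790093989; c=2·atan2(√a, √(1-a))=0.873716852; dist=6371·c=5566.450 ≈ 5566.5 km; running total=5566.5 km
Leg 1 bearing: y=sinΔλ·cosφ2=0.45447643, x=cosφ1·sinφ2-sinφ1·cosφ2·cosΔλ=0.61750410; θ=atan2(y, x)=36.3527° ≈ 36.4°
Leg 2: φ1=1.0677139, φ2=1.0462952, Δφ=-0.0214187, Δλ=2.8035276 rad; a=sin²(Δφ/2)+cosφ1·cosφ2·sin²(Δλ/2)=0.2347225215; c=2·atan2(√a, √(1-a))=1.011541195; dist=6371·c=6444.529 ≈ 6444.5 km; running total=12011.0 km
Leg 2 bearing: y=sinΔλ·cosφ2=0.16609025, x=cosφ1·sinφ2-sinφ1·cosφ2·cosΔλ=0.83121927; θ=atan2(y, x)=11.2998° ≈ 11.3°
Leg 3: φ1=1.0462952, φ2=-0.0039636, Δφ=-1.0502589, Δλ=-1.5563153 rad; a=sin²(Δφ/2)+cosφ1·cosφ2·sin²(Δλ/2)=0.4980896578; c=2·atan2(√a, √(1-a))=1.566975633; dist=6371·c=9983.202 ≈ 9983.2 km; running total=21994.2 km
Leg 3 bearing: y=sinΔλ·cosφ2=-0.99988730, x=cosφ1·sinφ2-sinφ1·cosφ2·cosΔλ=-0.01451875; θ=atan2(y, x)=-90.8319° <0 so +360° → 269.1681° ≈ 269.2°
Leg 4: φ1=-0.0039636, φ2=0.7109215, Δφ=0.7148851, Δλ=0.0770982 rad; a=sin²(Δφ/2)+cosφ1·cosφ2·sin²(Δλ/2)=0.1235412125; c=2·atan2(√a, √(1-a))=0.718312188; dist=6371·c=4576.367 ≈ 4576.4 km; running total=26570.6 km
Leg 4 bearing: y=sinΔλ·cosφ2=0.05836412, x=cosφ1·sinφ2-sinφ1·cosφ2·cosΔλ=0.65552174; θ=atan2(y, x)=5.0879° ≈ 5.1°
Leg 5: φ1=0.7109215, φ2=0.4986283, Δφ=-0.2122931, Δλ=2.6386830 rad; a=sin²(Δφ/2)+cosφ1·cosφ2·sin²(Δλ/2)=0.6355207513; c=2·atan2(√a, √(1-a))=1.845271198; dist=6371·c=11756.223 ≈ 11756.2 km; running total=38326.8 km
Leg 5 bearing: y=sinΔλ·cosφ2=0.42329112, x=cosφ1·sinφ2-sinφ1·cosφ2·cosΔλ=0.86450051; θ=atan2(y, x)=26.0881° ≈ 26.1°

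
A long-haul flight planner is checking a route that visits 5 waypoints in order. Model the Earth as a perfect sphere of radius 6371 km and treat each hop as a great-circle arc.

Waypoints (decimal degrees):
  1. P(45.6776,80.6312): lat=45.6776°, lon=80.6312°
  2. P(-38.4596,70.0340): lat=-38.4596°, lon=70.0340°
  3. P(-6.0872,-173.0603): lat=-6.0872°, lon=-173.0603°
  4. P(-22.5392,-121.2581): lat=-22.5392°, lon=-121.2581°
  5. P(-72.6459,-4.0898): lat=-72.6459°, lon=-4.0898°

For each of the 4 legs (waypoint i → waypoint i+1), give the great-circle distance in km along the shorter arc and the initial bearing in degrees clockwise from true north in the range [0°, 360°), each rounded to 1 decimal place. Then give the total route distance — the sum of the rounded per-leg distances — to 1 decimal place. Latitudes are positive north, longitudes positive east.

Leg 1: φ1=0.7972245, φ2=-0.6712466, Δφ=-1.4684712, Δλ=-0.1849560 rad; a=sin²(Δφ/2)+cosφ1·cosφ2·sin²(Δλ/2)=0.4535923242; c=2·atan2(√a, √(1-a))=1.477847193; dist=6371·c=9415.364 ≈ 9415.4 km; running total=9415.4 km
Leg 1 bearing: y=sinΔλ·cosφ2=-0.14400492, x=cosφ1·sinφ2-sinφ1·cosφ2·cosΔλ=-0.98521464; θ=atan2(y, x)=-171.6842° <0 so +360° → 188.3158° ≈ 188.3°
Leg 2: φ1=-0.6712466, φ2=-0.1062417, Δφ=0.5650050, Δλ=-4.2427959 rad; a=sin²(Δφ/2)+cosφ1·cosφ2·sin²(Δλ/2)=0.6431975089; c=2·atan2(√a, √(1-a))=1.861258446; dist=6371·c=11858.078 ≈ 11858.1 km; running total=21273.5 km
Leg 2 bearing: y=sinΔλ·cosφ2=0.88672451, x=cosφ1·sinφ2-sinφ1·cosφ2·cosΔλ=-0.36290155; θ=atan2(y, x)=112.2574° ≈ 112.3°
Leg 3: φ1=-0.1062417, φ2=-0.3933833, Δφ=-0.2871416, Δλ=0.9041189 rad; a=sin²(Δφ/2)+cosφ1·cosφ2·sin²(Δλ/2)=0.1957139289; c=2·atan2(√a, √(1-a))=0.916536426; dist=6371·c=5839.254 ≈ 5839.3 km; running total=27112.8 km
Leg 3 bearing: y=sinΔλ·cosφ2=0.72585311, x=cosφ1·sinφ2-sinφ1·cosφ2·cosΔλ=-0.32058886; θ=atan2(y, x)=113.8297° ≈ 113.8°
Leg 4: φ1=-0.3933833, φ2=-1.2679101, Δφ=-0.8745269, Δλ=2.0449726 rad; a=sin²(Δφ/2)+cosφ1·cosφ2·sin²(Δλ/2)=0.3799625061; c=2·atan2(√a, √(1-a))=1.328353229; dist=6371·c=8462.938 ≈ 8462.9 km; running total=35575.7 km
Leg 4 bearing: y=sinΔλ·cosφ2=0.26536717, x=cosφ1·sinφ2-sinφ1·cosφ2·cosΔλ=-0.93377956; θ=atan2(y, x)=164.1356° ≈ 164.1°

Leg 1: dist=9415.4 km, bearing=188.3°
Leg 2: dist=11858.1 km, bearing=112.3°
Leg 3: dist=5839.3 km, bearing=113.8°
Leg 4: dist=8462.9 km, bearing=164.1°
Total: 35575.7 km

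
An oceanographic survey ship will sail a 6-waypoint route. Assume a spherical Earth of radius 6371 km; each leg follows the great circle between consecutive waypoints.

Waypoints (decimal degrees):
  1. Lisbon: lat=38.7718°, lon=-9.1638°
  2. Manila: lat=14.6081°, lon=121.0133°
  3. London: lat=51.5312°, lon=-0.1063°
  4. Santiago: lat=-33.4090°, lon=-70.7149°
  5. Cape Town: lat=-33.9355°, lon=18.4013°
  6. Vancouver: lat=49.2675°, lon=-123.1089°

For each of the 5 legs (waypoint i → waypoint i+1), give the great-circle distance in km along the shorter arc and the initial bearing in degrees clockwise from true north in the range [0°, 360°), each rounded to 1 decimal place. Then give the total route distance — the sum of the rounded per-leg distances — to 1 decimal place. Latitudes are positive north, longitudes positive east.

Leg 1: dist=12142.0 km, bearing=51.5°
Leg 2: dist=10733.2 km, bearing=327.6°
Leg 3: dist=11674.6 km, bearing=234.6°
Leg 4: dist=7945.3 km, bearing=119.0°
Leg 5: dist=16441.6 km, bearing=310.2°
Total: 58936.7 km

Leg 1: φ1=0.6766956, φ2=0.2549594, Δφ=-0.4217361, Δλ=2.2720190 rad; a=sin²(Δφ/2)+cosφ1·cosφ2·sin²(Δλ/2)=0.6643970691; c=2·atan2(√a, √(1-a))=1.905822765; dist=6371·c=12141.997 ≈ 12142.0 km; running total=12142.0 km
Leg 1 bearing: y=sinΔλ·cosφ2=0.73935477, x=cosφ1·sinφ2-sinφ1·cosφ2·cosΔλ=0.58757887; θ=atan2(y, x)=51.5252° ≈ 51.5°
Leg 2: φ1=0.2549594, φ2=0.8993891, Δφ=0.6444297, Δλ=-2.1139358 rad; a=sin²(Δφ/2)+cosφ1·cosφ2·sin²(Δλ/2)=0.5568270909; c=2·atan2(√a, √(1-a))=1.684696626; dist=6371·c=10733.202 ≈ 10733.2 km; running total=22875.2 km
Leg 2 bearing: y=sinΔλ·cosφ2=-0.53256385, x=cosφ1·sinφ2-sinφ1·cosφ2·cosΔλ=0.83872431; θ=atan2(y, x)=-32.4143° <0 so +360° → 327.5857° ≈ 327.6°
Leg 3: φ1=0.8993891, φ2=-0.5830970, Δφ=-1.4824862, Δλ=-1.2323526 rad; a=sin²(Δφ/2)+cosφ1·cosφ2·sin²(Δλ/2)=0.6293418576; c=2·atan2(√a, √(1-a))=1.832455613; dist=6371·c=11674.575 ≈ 11674.6 km; running total=34549.8 km
Leg 3 bearing: y=sinΔλ·cosφ2=-0.78740746, x=cosφ1·sinφ2-sinφ1·cosφ2·cosΔλ=-0.55952858; θ=atan2(y, x)=-125.3974° <0 so +360° → 234.6026° ≈ 234.6°
Leg 4: φ1=-0.5830970, φ2=-0.5922862, Δφ=-0.0091892, Δλ=1.5553711 rad; a=sin²(Δφ/2)+cosφ1·cosφ2·sin²(Δλ/2)=0.3409665710; c=2·atan2(√a, √(1-a))=1.247106571; dist=6371·c=7945.316 ≈ 7945.3 km; running total=42495.1 km
Leg 4 bearing: y=sinΔλ·cosφ2=0.82956785, x=cosφ1·sinφ2-sinφ1·cosφ2·cosΔλ=-0.45896695; θ=atan2(y, x)=118.9540° ≈ 119.0°
Leg 5: φ1=-0.5922862, φ2=0.8598801, Δφ=1.4521663, Δλ=-2.4698189 rad; a=sin²(Δφ/2)+cosφ1·cosφ2·sin²(Δλ/2)=0.9233890423; c=2·atan2(√a, √(1-a))=2.580695256; dist=6371·c=16441.609 ≈ 16441.6 km; running total=58936.7 km
Leg 5 bearing: y=sinΔλ·cosφ2=-0.40611752, x=cosφ1·sinφ2-sinφ1·cosφ2·cosΔλ=0.34356285; θ=atan2(y, x)=-49.7698° <0 so +360° → 310.2302° ≈ 310.2°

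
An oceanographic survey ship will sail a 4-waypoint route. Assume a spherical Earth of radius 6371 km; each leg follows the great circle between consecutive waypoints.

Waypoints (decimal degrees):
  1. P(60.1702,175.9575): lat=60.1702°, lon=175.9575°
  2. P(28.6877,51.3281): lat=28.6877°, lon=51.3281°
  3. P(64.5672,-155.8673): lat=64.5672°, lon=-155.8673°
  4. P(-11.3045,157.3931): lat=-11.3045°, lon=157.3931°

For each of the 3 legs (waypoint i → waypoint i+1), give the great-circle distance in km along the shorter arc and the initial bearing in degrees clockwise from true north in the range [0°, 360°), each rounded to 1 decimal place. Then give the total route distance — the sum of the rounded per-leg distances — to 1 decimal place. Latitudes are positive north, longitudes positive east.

Leg 1: φ1=1.0501681, φ2=0.5006948, Δφ=-0.5494733, Δλ=-2.1751934 rad; a=sin²(Δφ/2)+cosφ1·cosφ2·sin²(Δλ/2)=0.4157690547; c=2·atan2(√a, √(1-a))=1.401527277; dist=6371·c=8929.130 ≈ 8929.1 km; running total=8929.1 km
Leg 1 bearing: y=sinΔλ·cosφ2=-0.72184005, x=cosφ1·sinφ2-sinφ1·cosφ2·cosΔλ=0.67124328; θ=atan2(y, x)=-47.0801° <0 so +360° → 312.9199° ≈ 312.9°
Leg 2: φ1=0.5006948, φ2=1.1269102, Δφ=0.6262154, Δλ=-3.6162419 rad; a=sin²(Δφ/2)+cosφ1·cosφ2·sin²(Δλ/2)=0.4507873765; c=2·atan2(√a, √(1-a))=1.472211467; dist=6371·c=9379.459 ≈ 9379.5 km; running total=18308.6 km
Leg 2 bearing: y=sinΔλ·cosφ2=0.19627104, x=cosφ1·sinφ2-sinφ1·cosφ2·cosΔλ=0.97559733; θ=atan2(y, x)=11.3749° ≈ 11.4°
Leg 3: φ1=1.1269102, φ2=-0.1973007, Δφ=-1.3242110, Δλ=5.4674254 rad; a=sin²(Δφ/2)+cosφ1·cosφ2·sin²(Δλ/2)=0.4442130989; c=2·atan2(√a, √(1-a))=1.458989726; dist=6371·c=9295.224 ≈ 9295.2 km; running total=27603.8 km
Leg 3 bearing: y=sinΔλ·cosφ2=-0.71411807, x=cosφ1·sinφ2-sinφ1·cosφ2·cosΔλ=-0.69107646; θ=atan2(y, x)=-134.0606° <0 so +360° → 225.9394° ≈ 225.9°

Leg 1: dist=8929.1 km, bearing=312.9°
Leg 2: dist=9379.5 km, bearing=11.4°
Leg 3: dist=9295.2 km, bearing=225.9°
Total: 27603.8 km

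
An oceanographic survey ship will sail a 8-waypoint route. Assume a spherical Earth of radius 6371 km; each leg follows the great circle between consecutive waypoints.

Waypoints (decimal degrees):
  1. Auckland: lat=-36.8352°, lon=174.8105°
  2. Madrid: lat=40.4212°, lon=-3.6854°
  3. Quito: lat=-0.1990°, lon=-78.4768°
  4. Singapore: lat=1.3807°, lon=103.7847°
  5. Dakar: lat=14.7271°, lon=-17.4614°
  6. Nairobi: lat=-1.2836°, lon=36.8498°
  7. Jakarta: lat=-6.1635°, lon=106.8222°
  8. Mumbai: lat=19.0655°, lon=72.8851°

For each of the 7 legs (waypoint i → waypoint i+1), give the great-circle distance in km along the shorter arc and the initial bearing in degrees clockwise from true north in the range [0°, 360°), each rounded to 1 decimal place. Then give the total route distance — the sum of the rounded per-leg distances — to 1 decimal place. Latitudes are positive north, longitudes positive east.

Leg 1: dist=19595.5 km, bearing=342.3°
Leg 2: dist=8741.2 km, bearing=259.9°
Leg 3: dist=19731.4 km, bearing=297.6°
Leg 4: dist=13309.6 km, bearing=287.8°
Leg 5: dist=6233.2 km, bearing=101.8°
Leg 6: dist=7778.3 km, bearing=96.1°
Leg 7: dist=4656.9 km, bearing=307.8°
Total: 80046.1 km

Leg 1: φ1=-0.6428955, φ2=0.7054830, Δφ=1.3483785, Δλ=-3.1153412 rad; a=sin²(Δφ/2)+cosφ1·cosφ2·sin²(Δλ/2)=0.9989160506; c=2·atan2(√a, √(1-a))=3.075733979; dist=6371·c=19595.501 ≈ 19595.5 km; running total=19595.5 km
Leg 1 bearing: y=sinΔλ·cosφ2=-0.01998293, x=cosφ1·sinφ2-sinφ1·cosφ2·cosΔλ=0.06270391; θ=atan2(y, x)=-17.6764° <0 so +360° → 342.3236° ≈ 342.3°
Leg 2: φ1=0.7054830, φ2=-0.0034732, Δφ=-0.7089562, Δλ=-1.3053562 rad; a=sin²(Δφ/2)+cosφ1·cosφ2·sin²(Δλ/2)=0.4012693741; c=2·atan2(√a, √(1-a))=1.372028823; dist=6371·c=8741.196 ≈ 8741.2 km; running total=28336.7 km
Leg 2 bearing: y=sinΔλ·cosφ2=-0.96497131, x=cosφ1·sinφ2-sinφ1·cosφ2·cosΔλ=-0.17274092; θ=atan2(y, x)=-100.1491° <0 so +360° → 259.8509° ≈ 259.9°
Leg 3: φ1=-0.0034732, φ2=0.0240978, Δφ=0.0275710, Δλ=3.1810633 rad; a=sin²(Δφ/2)+cosφ1·cosφ2·sin²(Δλ/2)=0.9995043442; c=2·atan2(√a, √(1-a))=3.097062317; dist=6371·c=19731.384 ≈ 19731.4 km; running total=48068.1 km
Leg 3 bearing: y=sinΔλ·cosφ2=-0.03944892, x=cosφ1·sinφ2-sinφ1·cosφ2·cosΔλ=0.02062580; θ=atan2(y, x)=-62.3973° <0 so +360° → 297.6027° ≈ 297.6°
Leg 4: φ1=0.0240978, φ2=0.2570364, Δφ=0.2329386, Δλ=-2.1161437 rad; a=sin²(Δφ/2)+cosφ1·cosφ2·sin²(Δλ/2)=0.7477014785; c=2·atan2(√a, √(1-a))=2.089094979; dist=6371·c=13309.624 ≈ 13309.6 km; running total=61377.7 km
Leg 4 bearing: y=sinΔλ·cosφ2=-0.82686013, x=cosφ1·sinφ2-sinφ1·cosφ2·cosΔλ=0.26622966; θ=atan2(y, x)=-72.1527° <0 so +360° → 287.8473° ≈ 287.8°
Leg 5: φ1=0.2570364, φ2=-0.0224030, Δφ=-0.2794394, Δλ=0.9479093 rad; a=sin²(Δφ/2)+cosφ1·cosφ2·sin²(Δλ/2)=0.2208096758; c=2·atan2(√a, √(1-a))=0.978363814; dist=6371·c=6233.156 ≈ 6233.2 km; running total=67610.9 km
Leg 5 bearing: y=sinΔλ·cosφ2=0.81199377, x=cosφ1·sinφ2-sinφ1·cosφ2·cosΔλ=-0.16993284; θ=atan2(y, x)=101.8202° ≈ 101.8°
Leg 6: φ1=-0.0224030, φ2=-0.1075734, Δφ=-0.0851703, Δλ=1.2212488 rad; a=sin²(Δφ/2)+cosφ1·cosφ2·sin²(Δλ/2)=0.3285935983; c=2·atan2(√a, √(1-a))=1.220886815; dist=6371·c=7778.270 ≈ 7778.3 km; running total=75389.2 km
Leg 6 bearing: y=sinΔλ·cosφ2=0.93409688, x=cosφ1·sinφ2-sinφ1·cosφ2·cosΔλ=-0.09971163; θ=atan2(y, x)=96.0931° ≈ 96.1°
Leg 7: φ1=-0.1075734, φ2=0.3327557, Δφ=0.4403291, Δλ=-0.5923141 rad; a=sin²(Δφ/2)+cosφ1·cosφ2·sin²(Δλ/2)=0.1277312828; c=2·atan2(√a, √(1-a))=0.730954652; dist=6371·c=4656.912 ≈ 4656.9 km; running total=80046.1 km
Leg 7 bearing: y=sinΔλ·cosφ2=-0.52765829, x=cosφ1·sinφ2-sinφ1·cosφ2·cosΔλ=0.40895078; θ=atan2(y, x)=-52.2233° <0 so +360° → 307.7767° ≈ 307.8°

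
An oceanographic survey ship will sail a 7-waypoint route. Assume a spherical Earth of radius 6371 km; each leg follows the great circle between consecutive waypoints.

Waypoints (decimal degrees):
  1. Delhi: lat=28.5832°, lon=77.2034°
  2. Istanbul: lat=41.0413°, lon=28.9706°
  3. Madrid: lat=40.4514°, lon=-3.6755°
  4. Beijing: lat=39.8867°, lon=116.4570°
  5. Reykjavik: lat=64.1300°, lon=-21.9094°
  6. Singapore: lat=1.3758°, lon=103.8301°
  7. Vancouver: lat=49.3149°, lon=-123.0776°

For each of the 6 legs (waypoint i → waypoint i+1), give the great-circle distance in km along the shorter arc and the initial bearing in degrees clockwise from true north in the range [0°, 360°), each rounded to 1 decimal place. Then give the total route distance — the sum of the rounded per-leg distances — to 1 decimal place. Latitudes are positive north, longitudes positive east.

Leg 1: φ1=0.4988710, φ2=0.7163058, Δφ=0.2174349, Δλ=-0.8418212 rad; a=sin²(Δφ/2)+cosφ1·cosφ2·sin²(Δλ/2)=0.1223442253; c=2·atan2(√a, √(1-a))=0.714666955; dist=6371·c=4553.143 ≈ 4553.1 km; running total=4553.1 km
Leg 1 bearing: y=sinΔλ·cosφ2=-0.56255290, x=cosφ1·sinφ2-sinφ1·cosφ2·cosΔλ=0.33621229; θ=atan2(y, x)=-59.1352° <0 so +360° → 300.8648° ≈ 300.9°
Leg 2: φ1=0.7163058, φ2=0.7060101, Δφ=-0.0102957, Δλ=-0.5697819 rad; a=sin²(Δφ/2)+cosφ1·cosφ2·sin²(Δλ/2)=0.0453625091; c=2·atan2(√a, √(1-a))=0.429257605; dist=6371·c=2734.800 ≈ 2734.8 km; running total=7287.9 km
Leg 2 bearing: y=sinΔλ·cosφ2=-0.41049684, x=cosφ1·sinφ2-sinφ1·cosφ2·cosΔλ=0.06863929; θ=atan2(y, x)=-80.5074° <0 so +360° → 279.4926° ≈ 279.5°
Leg 3: φ1=0.7060101, φ2=0.6961542, Δφ=-0.0098559, Δλ=2.0967077 rad; a=sin²(Δφ/2)+cosφ1·cosφ2·sin²(Δλ/2)=0.4385280764; c=2·atan2(√a, √(1-a))=1.447540634; dist=6371·c=9222.281 ≈ 9222.3 km; running total=16510.2 km
Leg 3 bearing: y=sinΔλ·cosφ2=0.66362444, x=cosφ1·sinφ2-sinφ1·cosφ2·cosΔλ=0.73789391; θ=atan2(y, x)=41.9666° ≈ 42.0°
Leg 4: φ1=0.6961542, φ2=1.1192796, Δφ=0.4231254, Δλ=-2.4149493 rad; a=sin²(Δφ/2)+cosφ1·cosφ2·sin²(Δλ/2)=0.3366135145; c=2·atan2(√a, √(1-a))=1.237909250; dist=6371·c=7886.720 ≈ 7886.7 km; running total=24396.9 km
Leg 4 bearing: y=sinΔλ·cosφ2=-0.28988270, x=cosφ1·sinφ2-sinφ1·cosφ2·cosΔλ=0.89954847; θ=atan2(y, x)=-17.8617° <0 so +360° → 342.1383° ≈ 342.1°
Leg 5: φ1=1.1192796, φ2=0.0240122, Δφ=-1.0952674, Δλ=2.1945683 rad; a=sin²(Δφ/2)+cosφ1·cosφ2·sin²(Δλ/2)=0.6165919488; c=2·atan2(√a, √(1-a))=1.806146889; dist=6371·c=11506.962 ≈ 11507.0 km; running total=35903.9 km
Leg 5 bearing: y=sinΔλ·cosφ2=0.81144705, x=cosφ1·sinφ2-sinφ1·cosφ2·cosΔλ=0.53589081; θ=atan2(y, x)=56.5587° ≈ 56.6°
Leg 6: φ1=0.0240122, φ2=0.8607074, Δφ=0.8366951, Δλ=-3.9602865 rad; a=sin²(Δφ/2)+cosφ1·cosφ2·sin²(Δλ/2)=0.7135139116; c=2·atan2(√a, √(1-a))=2.011999604; dist=6371·c=12818.449 ≈ 12818.4 km; running total=48722.3 km
Leg 6 bearing: y=sinΔλ·cosφ2=0.47605354, x=cosφ1·sinφ2-sinφ1·cosφ2·cosΔλ=0.76877842; θ=atan2(y, x)=31.7672° ≈ 31.8°

Leg 1: dist=4553.1 km, bearing=300.9°
Leg 2: dist=2734.8 km, bearing=279.5°
Leg 3: dist=9222.3 km, bearing=42.0°
Leg 4: dist=7886.7 km, bearing=342.1°
Leg 5: dist=11507.0 km, bearing=56.6°
Leg 6: dist=12818.4 km, bearing=31.8°
Total: 48722.3 km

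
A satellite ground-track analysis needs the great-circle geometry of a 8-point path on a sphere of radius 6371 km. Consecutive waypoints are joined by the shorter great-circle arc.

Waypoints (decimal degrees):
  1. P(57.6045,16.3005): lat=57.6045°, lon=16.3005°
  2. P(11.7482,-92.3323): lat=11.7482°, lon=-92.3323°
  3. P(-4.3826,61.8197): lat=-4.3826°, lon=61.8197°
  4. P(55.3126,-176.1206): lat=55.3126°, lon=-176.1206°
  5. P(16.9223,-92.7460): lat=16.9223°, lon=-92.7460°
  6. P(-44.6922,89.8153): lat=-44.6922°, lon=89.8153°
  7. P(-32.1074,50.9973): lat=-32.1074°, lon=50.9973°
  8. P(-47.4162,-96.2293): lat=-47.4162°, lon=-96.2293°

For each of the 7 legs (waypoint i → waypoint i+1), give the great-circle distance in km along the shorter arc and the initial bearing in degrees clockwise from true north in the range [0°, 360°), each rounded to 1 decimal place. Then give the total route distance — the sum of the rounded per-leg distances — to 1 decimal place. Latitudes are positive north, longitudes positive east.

Leg 1: dist=9979.9 km, bearing=291.9°
Leg 2: dist=17056.3 km, bearing=76.1°
Leg 3: dist=12381.3 km, bearing=31.2°
Leg 4: dist=8051.9 km, bearing=85.5°
Leg 5: dist=16917.9 km, bearing=183.9°
Leg 6: dist=3618.7 km, bearing=279.2°
Leg 7: dist=10585.5 km, bearing=201.6°
Total: 78591.5 km

Leg 1: φ1=1.0053882, φ2=0.2050448, Δφ=-0.8003434, Δλ=-1.8960000 rad; a=sin²(Δφ/2)+cosφ1·cosφ2·sin²(Δλ/2)=0.4978338041; c=2·atan2(√a, √(1-a))=1.566463921; dist=6371·c=9979.942 ≈ 9979.9 km; running total=9979.9 km
Leg 1 bearing: y=sinΔλ·cosφ2=-0.92773551, x=cosφ1·sinφ2-sinφ1·cosφ2·cosΔλ=0.37321314; θ=atan2(y, x)=-68.0859° <0 so +360° → 291.9141° ≈ 291.9°
Leg 2: φ1=0.2050448, φ2=-0.0764908, Δφ=-0.2815356, Δλ=2.6904599 rad; a=sin²(Δφ/2)+cosφ1·cosφ2·sin²(Δλ/2)=0.9470421677; c=2·atan2(√a, √(1-a))=2.677178983; dist=6371·c=17056.307 ≈ 17056.3 km; running total=27036.2 km
Leg 2 bearing: y=sinΔλ·cosφ2=0.43471038, x=cosφ1·sinφ2-sinφ1·cosφ2·cosΔλ=0.10788925; θ=atan2(y, x)=76.0616° ≈ 76.1°
Leg 3: φ1=-0.0764908, φ2=0.9653870, Δφ=1.0418778, Δλ=-4.1528417 rad; a=sin²(Δφ/2)+cosφ1·cosφ2·sin²(Δλ/2)=0.6820152592; c=2·atan2(√a, √(1-a))=1.943388017; dist=6371·c=12381.325 ≈ 12381.3 km; running total=39417.5 km
Leg 3 bearing: y=sinΔλ·cosφ2=0.48230859, x=cosφ1·sinφ2-sinφ1·cosφ2·cosΔλ=0.79678116; θ=atan2(y, x)=31.1874° ≈ 31.2°
Leg 4: φ1=0.9653870, φ2=0.2953499, Δφ=-0.6700371, Δλ=1.4551613 rad; a=sin²(Δφ/2)+cosφ1·cosφ2·sin²(Δλ/2)=0.3489201260; c=2·atan2(√a, √(1-a))=1.263838833; dist=6371·c=8051.917 ≈ 8051.9 km; running total=47469.4 km
Leg 4 bearing: y=sinΔλ·cosφ2=0.95031125, x=cosφ1·sinφ2-sinφ1·cosφ2·cosΔλ=0.07488668; θ=atan2(y, x)=85.4943° ≈ 85.5°
Leg 5: φ1=0.2953499, φ2=-0.7800260, Δφ=-1.0753759, Δλ=3.1862958 rad; a=sin²(Δφ/2)+cosφ1·cosφ2·sin²(Δλ/2)=0.9420732104; c=2·atan2(√a, √(1-a))=2.655460196; dist=6371·c=16917.937 ≈ 16917.9 km; running total=64387.3 km
Leg 5 bearing: y=sinΔλ·cosφ2=-0.03176865, x=cosφ1·sinφ2-sinφ1·cosφ2·cosΔλ=-0.46612859; θ=atan2(y, x)=-176.1011° <0 so +360° → 183.8989° ≈ 183.9°
Leg 6: φ1=-0.7800260, φ2=-0.5603798, Δφ=0.2196462, Δλ=-0.6775019 rad; a=sin²(Δφ/2)+cosφ1·cosφ2·sin²(Δλ/2)=0.0785095836; c=2·atan2(√a, √(1-a))=0.567995765; dist=6371·c=3618.701 ≈ 3618.7 km; running total=68006.0 km
Leg 6 bearing: y=sinΔλ·cosφ2=-0.53097418, x=cosφ1·sinφ2-sinφ1·cosφ2·cosΔλ=0.08631186; θ=atan2(y, x)=-80.7671° <0 so +360° → 279.2329° ≈ 279.2°
Leg 7: φ1=-0.5603798, φ2=-0.8275688, Δφ=-0.2671890, Δλ=-2.5695889 rad; a=sin²(Δφ/2)+cosφ1·cosφ2·sin²(Δλ/2)=0.5452957887; c=2·atan2(√a, √(1-a))=1.661512276; dist=6371·c=10585.495 ≈ 10585.5 km; running total=78591.5 km
Leg 7 bearing: y=sinΔλ·cosφ2=-0.36629241, x=cosφ1·sinφ2-sinφ1·cosφ2·cosΔλ=-0.92607939; θ=atan2(y, x)=-158.4197° <0 so +360° → 201.5803° ≈ 201.6°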